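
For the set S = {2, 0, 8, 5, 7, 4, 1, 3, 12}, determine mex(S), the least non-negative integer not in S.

6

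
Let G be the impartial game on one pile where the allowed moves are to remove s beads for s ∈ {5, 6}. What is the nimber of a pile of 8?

1

Grundy values for subtraction set {5, 6}:
k:     0  1  2  3  4  5  6  7  8
g(k):  0  0  0  0  0  1  1  1  1
So g(8) = 1.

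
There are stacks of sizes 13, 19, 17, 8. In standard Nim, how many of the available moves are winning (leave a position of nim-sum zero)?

1

In binary:
  01101  (13)
  10011  (19)
  10001  (17)
  01000  (8)
  -----
  00111  (7)
The overall nim-sum is X = 7. A stack of size p has a winning move iff p XOR X < p (reduce it to p XOR X).
  13: 13 XOR 7 = 10 < 13 — winning move (to 10).
  19: 19 XOR 7 = 20 ≥ 19 — no move.
  17: 17 XOR 7 = 22 ≥ 17 — no move.
  8: 8 XOR 7 = 15 ≥ 8 — no move.
That gives 1 winning move.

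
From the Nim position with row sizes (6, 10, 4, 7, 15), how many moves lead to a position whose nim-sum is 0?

0

Nim-sum: 6 ⊕ 10 ⊕ 4 ⊕ 7 ⊕ 15 = 0.
The nim-sum is already 0, so every move leaves a nonzero nim-sum — there are no winning moves.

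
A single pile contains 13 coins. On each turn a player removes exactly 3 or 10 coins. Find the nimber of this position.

0

Grundy values for subtraction set {3, 10}:
g(0) = mex{} = 0
g(1) = mex{} = 0
g(2) = mex{} = 0
g(3) = mex{0} = 1
g(4) = mex{0} = 1
g(5) = mex{0} = 1
g(6) = mex{1} = 0
g(7) = mex{1} = 0
g(8) = mex{1} = 0
g(9) = mex{0} = 1
g(10) = mex{0} = 1
g(11) = mex{0} = 1
g(12) = mex{0,1} = 2
g(13) = mex{1} = 0
So g(13) = 0.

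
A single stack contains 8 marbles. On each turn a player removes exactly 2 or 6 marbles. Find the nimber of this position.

0

Build the Grundy sequence with g(k) = mex{g(k−s) : s ∈ {2, 6}, s ≤ k}:
g(0) = mex{} = 0
g(1) = mex{} = 0
g(2) = mex{0} = 1
g(3) = mex{0} = 1
g(4) = mex{1} = 0
g(5) = mex{1} = 0
g(6) = mex{0} = 1
g(7) = mex{0} = 1
g(8) = mex{1} = 0
So g(8) = 0.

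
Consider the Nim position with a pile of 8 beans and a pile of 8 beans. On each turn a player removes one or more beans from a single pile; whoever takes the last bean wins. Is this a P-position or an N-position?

Compute the nim-sum pairwise:
8 XOR 8 = 0
The nim-sum is 0, so this is a P-position: the player to move is in a losing position under optimal play.

P-position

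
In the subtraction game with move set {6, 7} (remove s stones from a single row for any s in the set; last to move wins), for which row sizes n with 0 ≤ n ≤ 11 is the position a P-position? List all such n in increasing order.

0, 1, 2, 3, 4, 5

Build the Grundy sequence with g(k) = mex{g(k−s) : s ∈ {6, 7}, s ≤ k}:
g(0) = mex{} = 0
g(1) = mex{} = 0
g(2) = mex{} = 0
g(3) = mex{} = 0
g(4) = mex{} = 0
g(5) = mex{} = 0
g(6) = mex{0} = 1
g(7) = mex{0} = 1
g(8) = mex{0} = 1
g(9) = mex{0} = 1
g(10) = mex{0} = 1
g(11) = mex{0} = 1
The P-positions (g = 0) in 0..11 are 0, 1, 2, 3, 4, 5.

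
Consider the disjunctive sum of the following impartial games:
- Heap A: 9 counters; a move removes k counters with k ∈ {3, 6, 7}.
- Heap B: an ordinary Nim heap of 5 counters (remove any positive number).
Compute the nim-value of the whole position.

For heap A, compute g(0), g(1), … with moves {3, 6, 7}:
k:     0  1  2  3  4  5  6  7  8  9
g(k):  0  0  0  1  1  1  2  2  2  3
So g(9) = 3.
Heap B is a plain Nim heap of size 5, so its Grundy value is 5.
By the Sprague-Grundy theorem, the Grundy value of a sum of independent games is the XOR of the component values.
Combined value = 3 XOR 5 = 6.

6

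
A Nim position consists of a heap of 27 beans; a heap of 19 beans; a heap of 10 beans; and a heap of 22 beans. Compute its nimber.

20

Nim-sum: 27 ⊕ 19 ⊕ 10 ⊕ 22 = 20.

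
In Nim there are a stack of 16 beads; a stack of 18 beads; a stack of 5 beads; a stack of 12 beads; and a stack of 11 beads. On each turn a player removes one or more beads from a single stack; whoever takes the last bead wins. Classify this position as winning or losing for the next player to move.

Losing position

In binary:
  10000  (16)
  10010  (18)
  00101  (5)
  01100  (12)
  01011  (11)
  -----
  00000  (0)
The nim-sum is 0, so this is a P-position: the player to move is in a losing position under optimal play.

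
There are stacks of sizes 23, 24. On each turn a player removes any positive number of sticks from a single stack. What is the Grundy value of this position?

In binary:
  10111  (23)
  11000  (24)
  -----
  01111  (15)

15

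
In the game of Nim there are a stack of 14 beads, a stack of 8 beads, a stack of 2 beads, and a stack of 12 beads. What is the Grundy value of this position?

8

Compute the nim-sum pairwise:
14 ⊕ 8 = 6
6 ⊕ 2 = 4
4 ⊕ 12 = 8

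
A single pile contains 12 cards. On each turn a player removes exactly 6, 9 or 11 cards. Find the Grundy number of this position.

2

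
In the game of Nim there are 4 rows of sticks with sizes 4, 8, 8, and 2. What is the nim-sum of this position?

6

Nim-sum: 4 ^ 8 ^ 8 ^ 2 = 6.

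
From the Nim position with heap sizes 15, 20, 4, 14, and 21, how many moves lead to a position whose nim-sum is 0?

5

In binary:
  01111  (15)
  10100  (20)
  00100  (4)
  01110  (14)
  10101  (21)
  -----
  00100  (4)
The overall nim-sum is X = 4. A heap of size p has a winning move iff p XOR X < p (reduce it to p XOR X).
  15: 15 XOR 4 = 11 < 15 — winning move (to 11).
  20: 20 XOR 4 = 16 < 20 — winning move (to 16).
  4: 4 XOR 4 = 0 < 4 — winning move (to 0).
  14: 14 XOR 4 = 10 < 14 — winning move (to 10).
  21: 21 XOR 4 = 17 < 21 — winning move (to 17).
That gives 5 winning moves.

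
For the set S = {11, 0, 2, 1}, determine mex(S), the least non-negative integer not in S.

The values 0, 1, 2 are all present; 3 is the first non-negative integer missing from the set.

3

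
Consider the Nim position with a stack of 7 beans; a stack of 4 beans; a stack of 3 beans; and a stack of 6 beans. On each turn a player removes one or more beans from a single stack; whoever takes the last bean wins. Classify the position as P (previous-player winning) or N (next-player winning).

Bitwise XOR of the heap sizes:
  111  (7)
  100  (4)
  011  (3)
  110  (6)
  ---
  110  (6)
The nim-sum is 6 ≠ 0, so this is an N-position: the player to move can win.

N-position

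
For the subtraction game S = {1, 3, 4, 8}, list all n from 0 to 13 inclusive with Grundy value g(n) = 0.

0, 2, 7, 9

Compute g(0), g(1), … for moves {1, 3, 4, 8}:
k:     0  1  2  3  4  5  6  7  8  9 10 11 12 13
g(k):  0  1  0  1  2  3  2  0  1  0  1  2  3  2
The P-positions (g = 0) in 0..13 are 0, 2, 7, 9.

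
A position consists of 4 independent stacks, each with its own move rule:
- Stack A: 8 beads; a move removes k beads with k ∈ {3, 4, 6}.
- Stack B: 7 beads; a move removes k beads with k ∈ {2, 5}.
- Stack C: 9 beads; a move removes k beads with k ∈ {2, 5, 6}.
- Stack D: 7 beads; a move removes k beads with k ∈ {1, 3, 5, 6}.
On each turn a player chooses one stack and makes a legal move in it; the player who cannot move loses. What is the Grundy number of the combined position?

3

Build the Grundy sequence for stack A with g(k) = mex{g(k−s) : s ∈ {3, 4, 6}, s ≤ k}:
k:     0  1  2  3  4  5  6  7  8
g(k):  0  0  0  1  1  1  2  2  2
So g(8) = 2.
Build the Grundy sequence for stack B with g(k) = mex{g(k−s) : s ∈ {2, 5}, s ≤ k}:
g(0) = mex{} = 0
g(1) = mex{} = 0
g(2) = mex{0} = 1
g(3) = mex{0} = 1
g(4) = mex{1} = 0
g(5) = mex{0,1} = 2
g(6) = mex{0} = 1
g(7) = mex{1,2} = 0
So g(7) = 0.
Build the Grundy sequence for stack C with g(k) = mex{g(k−s) : s ∈ {2, 5, 6}, s ≤ k}:
k:     0  1  2  3  4  5  6  7  8  9
g(k):  0  0  1  1  0  2  1  3  0  2
So g(9) = 2.
Grundy values for stack D (subtraction set {1, 3, 5, 6}):
g(0) = mex{} = 0
g(1) = mex{0} = 1
g(2) = mex{1} = 0
g(3) = mex{0} = 1
g(4) = mex{1} = 0
g(5) = mex{0} = 1
g(6) = mex{0,1} = 2
g(7) = mex{0,1,2} = 3
So g(7) = 3.
By the Sprague-Grundy theorem, the Grundy value of a sum of independent games is the XOR of the component values.
Combined value = 2 XOR 0 XOR 2 XOR 3 = 3.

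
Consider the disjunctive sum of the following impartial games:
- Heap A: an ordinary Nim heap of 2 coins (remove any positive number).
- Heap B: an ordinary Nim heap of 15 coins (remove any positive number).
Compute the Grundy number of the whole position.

Heap A is a plain Nim heap of size 2, so its Grundy value is 2.
Heap B is a plain Nim heap of size 15, so its Grundy value is 15.
By the Sprague-Grundy theorem, the Grundy value of a sum of independent games is the XOR of the component values.
Combined value = 2 XOR 15 = 13.

13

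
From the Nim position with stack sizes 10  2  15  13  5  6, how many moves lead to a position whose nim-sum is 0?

Bitwise XOR of the heap sizes:
  1010  (10)
  0010  (2)
  1111  (15)
  1101  (13)
  0101  (5)
  0110  (6)
  ----
  1001  (9)
The overall nim-sum is X = 9. A stack of size p has a winning move iff p XOR X < p (reduce it to p XOR X).
  10: 10 XOR 9 = 3 < 10 — winning move (to 3).
  2: 2 XOR 9 = 11 ≥ 2 — no move.
  15: 15 XOR 9 = 6 < 15 — winning move (to 6).
  13: 13 XOR 9 = 4 < 13 — winning move (to 4).
  5: 5 XOR 9 = 12 ≥ 5 — no move.
  6: 6 XOR 9 = 15 ≥ 6 — no move.
That gives 3 winning moves.

3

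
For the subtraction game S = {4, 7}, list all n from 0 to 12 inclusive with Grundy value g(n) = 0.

0, 1, 2, 3, 11, 12

Grundy values for subtraction set {4, 7}:
k:     0  1  2  3  4  5  6  7  8  9 10 11 12
g(k):  0  0  0  0  1  1  1  1  2  2  2  0  0
The P-positions (g = 0) in 0..12 are 0, 1, 2, 3, 11, 12.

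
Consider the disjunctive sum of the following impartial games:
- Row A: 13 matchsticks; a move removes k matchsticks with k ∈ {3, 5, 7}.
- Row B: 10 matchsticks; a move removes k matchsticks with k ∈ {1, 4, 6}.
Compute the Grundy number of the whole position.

For row A, compute g(0), g(1), … with moves {3, 5, 7}:
g(0) = mex{} = 0
g(1) = mex{} = 0
g(2) = mex{} = 0
g(3) = mex{0} = 1
g(4) = mex{0} = 1
g(5) = mex{0} = 1
g(6) = mex{0,1} = 2
g(7) = mex{0,1} = 2
g(8) = mex{0,1} = 2
g(9) = mex{0,1,2} = 3
g(10) = mex{1,2} = 0
g(11) = mex{1,2} = 0
g(12) = mex{1,2,3} = 0
g(13) = mex{0,2} = 1
So g(13) = 1.
For row B, compute g(0), g(1), … with moves {1, 4, 6}:
g(0) = mex{} = 0
g(1) = mex{0} = 1
g(2) = mex{1} = 0
g(3) = mex{0} = 1
g(4) = mex{0,1} = 2
g(5) = mex{1,2} = 0
g(6) = mex{0} = 1
g(7) = mex{1} = 0
g(8) = mex{0,2} = 1
g(9) = mex{0,1} = 2
g(10) = mex{1,2} = 0
So g(10) = 0.
By the Sprague-Grundy theorem, the Grundy value of a sum of independent games is the XOR of the component values.
Combined value = 1 XOR 0 = 1.

1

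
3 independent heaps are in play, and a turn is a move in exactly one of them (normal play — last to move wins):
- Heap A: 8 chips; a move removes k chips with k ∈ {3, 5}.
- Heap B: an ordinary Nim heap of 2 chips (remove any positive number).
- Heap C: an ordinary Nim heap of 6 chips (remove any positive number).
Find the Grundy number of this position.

4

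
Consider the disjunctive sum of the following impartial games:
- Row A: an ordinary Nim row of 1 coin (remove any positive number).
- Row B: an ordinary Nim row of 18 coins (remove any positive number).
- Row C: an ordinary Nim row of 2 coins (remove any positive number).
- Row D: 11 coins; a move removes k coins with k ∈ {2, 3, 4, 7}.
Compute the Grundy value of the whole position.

17

Row A is a plain Nim row of size 1, so its Grundy value is 1.
Row B is a plain Nim row of size 18, so its Grundy value is 18.
Row C is a plain Nim row of size 2, so its Grundy value is 2.
For row D, compute g(0), g(1), … with moves {2, 3, 4, 7}:
g(0) = mex{} = 0
g(1) = mex{} = 0
g(2) = mex{0} = 1
g(3) = mex{0} = 1
g(4) = mex{0,1} = 2
g(5) = mex{0,1} = 2
g(6) = mex{1,2} = 0
g(7) = mex{0,1,2} = 3
g(8) = mex{0,2} = 1
g(9) = mex{0,1,2,3} = 4
g(10) = mex{0,1,3} = 2
g(11) = mex{1,2,3,4} = 0
So g(11) = 0.
The value of a disjunctive sum is the nim-sum of the parts.
Combined value = 1 ⊕ 18 ⊕ 2 ⊕ 0 = 17.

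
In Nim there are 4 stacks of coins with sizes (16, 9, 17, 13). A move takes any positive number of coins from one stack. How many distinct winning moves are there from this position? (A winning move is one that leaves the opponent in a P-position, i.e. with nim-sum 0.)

1

Compute the nim-sum pairwise:
16 XOR 9 = 25
25 XOR 17 = 8
8 XOR 13 = 5
The overall nim-sum is X = 5. A stack of size p has a winning move iff p XOR X < p (reduce it to p XOR X).
  16: 16 XOR 5 = 21 ≥ 16 — no move.
  9: 9 XOR 5 = 12 ≥ 9 — no move.
  17: 17 XOR 5 = 20 ≥ 17 — no move.
  13: 13 XOR 5 = 8 < 13 — winning move (to 8).
That gives 1 winning move.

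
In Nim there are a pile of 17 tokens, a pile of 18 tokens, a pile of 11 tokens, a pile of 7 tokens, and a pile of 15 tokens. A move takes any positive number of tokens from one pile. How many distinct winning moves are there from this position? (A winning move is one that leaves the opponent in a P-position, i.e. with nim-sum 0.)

0

Nim-sum: 17 ⊕ 18 ⊕ 11 ⊕ 7 ⊕ 15 = 0.
The nim-sum is already 0, so every move leaves a nonzero nim-sum — there are no winning moves.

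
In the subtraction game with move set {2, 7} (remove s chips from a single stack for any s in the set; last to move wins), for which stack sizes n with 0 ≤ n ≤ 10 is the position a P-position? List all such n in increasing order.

0, 1, 4, 5, 9, 10

Grundy values for subtraction set {2, 7}:
k:     0  1  2  3  4  5  6  7  8  9 10
g(k):  0  0  1  1  0  0  1  1  2  0  0
The P-positions (g = 0) in 0..10 are 0, 1, 4, 5, 9, 10.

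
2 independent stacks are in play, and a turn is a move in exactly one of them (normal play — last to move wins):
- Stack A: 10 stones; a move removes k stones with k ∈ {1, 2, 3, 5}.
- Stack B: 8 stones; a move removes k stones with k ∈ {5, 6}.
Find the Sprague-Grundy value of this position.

For stack A, compute g(0), g(1), … with moves {1, 2, 3, 5}:
g(0) = mex{} = 0
g(1) = mex{0} = 1
g(2) = mex{0,1} = 2
g(3) = mex{0,1,2} = 3
g(4) = mex{1,2,3} = 0
g(5) = mex{0,2,3} = 1
g(6) = mex{0,1,3} = 2
g(7) = mex{0,1,2} = 3
g(8) = mex{1,2,3} = 0
g(9) = mex{0,2,3} = 1
g(10) = mex{0,1,3} = 2
So g(10) = 2.
For stack B, compute g(0), g(1), … with moves {5, 6}:
g(0) = mex{} = 0
g(1) = mex{} = 0
g(2) = mex{} = 0
g(3) = mex{} = 0
g(4) = mex{} = 0
g(5) = mex{0} = 1
g(6) = mex{0} = 1
g(7) = mex{0} = 1
g(8) = mex{0} = 1
So g(8) = 1.
By the Sprague-Grundy theorem, the Grundy value of a sum of independent games is the XOR of the component values.
Combined value = 2 XOR 1 = 3.

3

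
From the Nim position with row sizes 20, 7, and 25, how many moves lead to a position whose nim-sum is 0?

1

Nim-sum: 20 XOR 7 XOR 25 = 10.
The overall nim-sum is X = 10. A row of size p has a winning move iff p XOR X < p (reduce it to p XOR X).
  20: 20 XOR 10 = 30 ≥ 20 — no move.
  7: 7 XOR 10 = 13 ≥ 7 — no move.
  25: 25 XOR 10 = 19 < 25 — winning move (to 19).
That gives 1 winning move.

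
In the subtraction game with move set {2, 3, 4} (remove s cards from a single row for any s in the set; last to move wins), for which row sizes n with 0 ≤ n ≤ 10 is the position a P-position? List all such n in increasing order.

0, 1, 6, 7

Compute g(0), g(1), … for moves {2, 3, 4}:
g(0) = mex{} = 0
g(1) = mex{} = 0
g(2) = mex{0} = 1
g(3) = mex{0} = 1
g(4) = mex{0,1} = 2
g(5) = mex{0,1} = 2
g(6) = mex{1,2} = 0
g(7) = mex{1,2} = 0
g(8) = mex{0,2} = 1
g(9) = mex{0,2} = 1
g(10) = mex{0,1} = 2
The P-positions (g = 0) in 0..10 are 0, 1, 6, 7.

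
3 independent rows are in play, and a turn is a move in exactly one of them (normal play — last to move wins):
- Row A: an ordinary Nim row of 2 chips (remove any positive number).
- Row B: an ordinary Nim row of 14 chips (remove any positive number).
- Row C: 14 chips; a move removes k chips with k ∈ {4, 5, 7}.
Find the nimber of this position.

12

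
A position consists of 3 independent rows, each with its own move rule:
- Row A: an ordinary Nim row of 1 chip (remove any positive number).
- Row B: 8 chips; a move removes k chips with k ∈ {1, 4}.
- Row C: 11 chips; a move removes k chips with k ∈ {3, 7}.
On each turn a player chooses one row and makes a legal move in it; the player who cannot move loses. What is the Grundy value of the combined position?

Row A is a plain Nim row of size 1, so its Grundy value is 1.
Build the Grundy sequence for row B with g(k) = mex{g(k−s) : s ∈ {1, 4}, s ≤ k}:
k:     0  1  2  3  4  5  6  7  8
g(k):  0  1  0  1  2  0  1  0  1
So g(8) = 1.
Grundy values for row C (subtraction set {3, 7}):
k:     0  1  2  3  4  5  6  7  8  9 10 11
g(k):  0  0  0  1  1  1  0  2  2  1  0  0
So g(11) = 0.
The value of a disjunctive sum is the nim-sum of the parts.
Combined value = 1 ⊕ 1 ⊕ 0 = 0.

0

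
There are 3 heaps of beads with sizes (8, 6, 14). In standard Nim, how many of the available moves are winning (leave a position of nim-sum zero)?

0

Compute the nim-sum pairwise:
8 ^ 6 = 14
14 ^ 14 = 0
The nim-sum is already 0, so every move leaves a nonzero nim-sum — there are no winning moves.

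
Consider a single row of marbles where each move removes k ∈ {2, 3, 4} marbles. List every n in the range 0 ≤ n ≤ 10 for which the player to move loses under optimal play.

0, 1, 6, 7

Compute g(0), g(1), … for moves {2, 3, 4}:
k:     0  1  2  3  4  5  6  7  8  9 10
g(k):  0  0  1  1  2  2  0  0  1  1  2
The P-positions (g = 0) in 0..10 are 0, 1, 6, 7.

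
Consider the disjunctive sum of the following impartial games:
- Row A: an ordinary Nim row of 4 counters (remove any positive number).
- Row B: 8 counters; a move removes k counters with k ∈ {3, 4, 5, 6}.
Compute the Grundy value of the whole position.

6

Row A is a plain Nim row of size 4, so its Grundy value is 4.
For row B, compute g(0), g(1), … with moves {3, 4, 5, 6}:
k:     0  1  2  3  4  5  6  7  8
g(k):  0  0  0  1  1  1  2  2  2
So g(8) = 2.
By the Sprague-Grundy theorem, the Grundy value of a sum of independent games is the XOR of the component values.
Combined value = 4 XOR 2 = 6.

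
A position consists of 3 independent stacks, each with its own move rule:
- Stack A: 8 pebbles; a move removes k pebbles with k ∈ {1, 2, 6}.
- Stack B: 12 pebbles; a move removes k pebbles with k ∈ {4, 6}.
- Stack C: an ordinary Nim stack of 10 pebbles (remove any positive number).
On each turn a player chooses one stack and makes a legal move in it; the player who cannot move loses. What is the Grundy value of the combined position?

11

Grundy values for stack A (subtraction set {1, 2, 6}):
g(0) = mex{} = 0
g(1) = mex{0} = 1
g(2) = mex{0,1} = 2
g(3) = mex{1,2} = 0
g(4) = mex{0,2} = 1
g(5) = mex{0,1} = 2
g(6) = mex{0,1,2} = 3
g(7) = mex{1,2,3} = 0
g(8) = mex{0,2,3} = 1
So g(8) = 1.
Build the Grundy sequence for stack B with g(k) = mex{g(k−s) : s ∈ {4, 6}, s ≤ k}:
g(0) = mex{} = 0
g(1) = mex{} = 0
g(2) = mex{} = 0
g(3) = mex{} = 0
g(4) = mex{0} = 1
g(5) = mex{0} = 1
g(6) = mex{0} = 1
g(7) = mex{0} = 1
g(8) = mex{0,1} = 2
g(9) = mex{0,1} = 2
g(10) = mex{1} = 0
g(11) = mex{1} = 0
g(12) = mex{1,2} = 0
So g(12) = 0.
Stack C is a plain Nim stack of size 10, so its Grundy value is 10.
By the Sprague-Grundy theorem, the Grundy value of a sum of independent games is the XOR of the component values.
Combined value = 1 XOR 0 XOR 10 = 11.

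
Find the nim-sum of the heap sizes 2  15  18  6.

Nim-sum: 2 ^ 15 ^ 18 ^ 6 = 25.

25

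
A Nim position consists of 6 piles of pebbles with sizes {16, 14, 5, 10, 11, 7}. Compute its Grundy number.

29

Nim-sum: 16 ⊕ 14 ⊕ 5 ⊕ 10 ⊕ 11 ⊕ 7 = 29.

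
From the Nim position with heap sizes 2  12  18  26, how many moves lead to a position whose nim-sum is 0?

1

Nim-sum: 2 ⊕ 12 ⊕ 18 ⊕ 26 = 6.
The overall nim-sum is X = 6. A heap of size p has a winning move iff p XOR X < p (reduce it to p XOR X).
  2: 2 XOR 6 = 4 ≥ 2 — no move.
  12: 12 XOR 6 = 10 < 12 — winning move (to 10).
  18: 18 XOR 6 = 20 ≥ 18 — no move.
  26: 26 XOR 6 = 28 ≥ 26 — no move.
That gives 1 winning move.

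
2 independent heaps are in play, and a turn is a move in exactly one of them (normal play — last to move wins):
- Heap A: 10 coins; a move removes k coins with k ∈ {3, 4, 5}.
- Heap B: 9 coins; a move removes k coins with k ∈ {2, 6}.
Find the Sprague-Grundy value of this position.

0

Grundy values for heap A (subtraction set {3, 4, 5}):
k:     0  1  2  3  4  5  6  7  8  9 10
g(k):  0  0  0  1  1  1  2  2  0  0  0
So g(10) = 0.
For heap B, compute g(0), g(1), … with moves {2, 6}:
g(0) = mex{} = 0
g(1) = mex{} = 0
g(2) = mex{0} = 1
g(3) = mex{0} = 1
g(4) = mex{1} = 0
g(5) = mex{1} = 0
g(6) = mex{0} = 1
g(7) = mex{0} = 1
g(8) = mex{1} = 0
g(9) = mex{1} = 0
So g(9) = 0.
The value of a disjunctive sum is the nim-sum of the parts.
Combined value = 0 ⊕ 0 = 0.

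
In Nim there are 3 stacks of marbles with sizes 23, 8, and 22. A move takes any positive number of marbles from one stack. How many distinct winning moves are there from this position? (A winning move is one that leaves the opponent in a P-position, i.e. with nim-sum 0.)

1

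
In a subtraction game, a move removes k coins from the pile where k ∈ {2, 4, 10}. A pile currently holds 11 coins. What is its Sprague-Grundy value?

2

Compute g(0), g(1), … for moves {2, 4, 10}:
g(0) = mex{} = 0
g(1) = mex{} = 0
g(2) = mex{0} = 1
g(3) = mex{0} = 1
g(4) = mex{0,1} = 2
g(5) = mex{0,1} = 2
g(6) = mex{1,2} = 0
g(7) = mex{1,2} = 0
g(8) = mex{0,2} = 1
g(9) = mex{0,2} = 1
g(10) = mex{0,1} = 2
g(11) = mex{0,1} = 2
So g(11) = 2.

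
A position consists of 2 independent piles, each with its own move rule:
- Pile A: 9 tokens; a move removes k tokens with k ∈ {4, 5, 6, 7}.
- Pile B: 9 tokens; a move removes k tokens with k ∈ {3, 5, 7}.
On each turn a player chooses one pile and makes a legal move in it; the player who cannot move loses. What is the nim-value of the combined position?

1

Build the Grundy sequence for pile A with g(k) = mex{g(k−s) : s ∈ {4, 5, 6, 7}, s ≤ k}:
g(0) = mex{} = 0
g(1) = mex{} = 0
g(2) = mex{} = 0
g(3) = mex{} = 0
g(4) = mex{0} = 1
g(5) = mex{0} = 1
g(6) = mex{0} = 1
g(7) = mex{0} = 1
g(8) = mex{0,1} = 2
g(9) = mex{0,1} = 2
So g(9) = 2.
Build the Grundy sequence for pile B with g(k) = mex{g(k−s) : s ∈ {3, 5, 7}, s ≤ k}:
g(0) = mex{} = 0
g(1) = mex{} = 0
g(2) = mex{} = 0
g(3) = mex{0} = 1
g(4) = mex{0} = 1
g(5) = mex{0} = 1
g(6) = mex{0,1} = 2
g(7) = mex{0,1} = 2
g(8) = mex{0,1} = 2
g(9) = mex{0,1,2} = 3
So g(9) = 3.
The value of a disjunctive sum is the nim-sum of the parts.
Combined value = 2 ⊕ 3 = 1.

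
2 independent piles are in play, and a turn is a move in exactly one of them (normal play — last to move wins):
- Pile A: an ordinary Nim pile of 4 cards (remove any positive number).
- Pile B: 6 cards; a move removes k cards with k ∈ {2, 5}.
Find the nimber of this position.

Pile A is a plain Nim pile of size 4, so its Grundy value is 4.
Build the Grundy sequence for pile B with g(k) = mex{g(k−s) : s ∈ {2, 5}, s ≤ k}:
g(0) = mex{} = 0
g(1) = mex{} = 0
g(2) = mex{0} = 1
g(3) = mex{0} = 1
g(4) = mex{1} = 0
g(5) = mex{0,1} = 2
g(6) = mex{0} = 1
So g(6) = 1.
The value of a disjunctive sum is the nim-sum of the parts.
Combined value = 4 ⊕ 1 = 5.

5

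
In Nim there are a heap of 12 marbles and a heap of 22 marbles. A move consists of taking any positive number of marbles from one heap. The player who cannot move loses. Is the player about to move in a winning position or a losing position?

Compute the nim-sum pairwise:
12 ^ 22 = 26
The nim-sum is 26 ≠ 0, so this is an N-position: the player to move can win.

Winning position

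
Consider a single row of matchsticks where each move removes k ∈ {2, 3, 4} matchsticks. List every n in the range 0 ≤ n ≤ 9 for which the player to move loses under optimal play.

0, 1, 6, 7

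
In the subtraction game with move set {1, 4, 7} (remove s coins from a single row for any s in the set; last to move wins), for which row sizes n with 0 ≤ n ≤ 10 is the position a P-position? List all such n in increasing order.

0, 2, 5, 8, 10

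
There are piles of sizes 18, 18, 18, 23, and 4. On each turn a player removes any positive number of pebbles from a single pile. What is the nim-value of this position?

1

Write each in binary and XOR column by column:
  10010  (18)
  10010  (18)
  10010  (18)
  10111  (23)
  00100  (4)
  -----
  00001  (1)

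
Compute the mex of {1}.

0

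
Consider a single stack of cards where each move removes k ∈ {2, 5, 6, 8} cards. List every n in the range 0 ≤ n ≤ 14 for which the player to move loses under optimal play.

0, 1, 4, 11, 14

Compute g(0), g(1), … for moves {2, 5, 6, 8}:
k:     0  1  2  3  4  5  6  7  8  9 10 11 12 13 14
g(k):  0  0  1  1  0  2  1  3  2  2  3  0  2  1  0
The P-positions (g = 0) in 0..14 are 0, 1, 4, 11, 14.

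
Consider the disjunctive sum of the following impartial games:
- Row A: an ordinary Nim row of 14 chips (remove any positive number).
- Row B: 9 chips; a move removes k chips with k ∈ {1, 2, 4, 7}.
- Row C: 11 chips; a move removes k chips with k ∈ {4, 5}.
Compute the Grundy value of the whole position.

Row A is a plain Nim row of size 14, so its Grundy value is 14.
For row B, compute g(0), g(1), … with moves {1, 2, 4, 7}:
g(0) = mex{} = 0
g(1) = mex{0} = 1
g(2) = mex{0,1} = 2
g(3) = mex{1,2} = 0
g(4) = mex{0,2} = 1
g(5) = mex{0,1} = 2
g(6) = mex{1,2} = 0
g(7) = mex{0,2} = 1
g(8) = mex{0,1} = 2
g(9) = mex{1,2} = 0
So g(9) = 0.
For row C, compute g(0), g(1), … with moves {4, 5}:
k:     0  1  2  3  4  5  6  7  8  9 10 11
g(k):  0  0  0  0  1  1  1  1  2  0  0  0
So g(11) = 0.
By the Sprague-Grundy theorem, the Grundy value of a sum of independent games is the XOR of the component values.
Combined value = 14 ⊕ 0 ⊕ 0 = 14.

14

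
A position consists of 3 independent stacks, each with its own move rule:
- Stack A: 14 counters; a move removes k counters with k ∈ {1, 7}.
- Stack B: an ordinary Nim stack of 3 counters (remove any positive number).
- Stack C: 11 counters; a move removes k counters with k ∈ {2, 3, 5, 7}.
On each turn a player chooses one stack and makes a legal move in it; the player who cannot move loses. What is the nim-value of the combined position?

Build the Grundy sequence for stack A with g(k) = mex{g(k−s) : s ∈ {1, 7}, s ≤ k}:
g(0) = mex{} = 0
g(1) = mex{0} = 1
g(2) = mex{1} = 0
g(3) = mex{0} = 1
g(4) = mex{1} = 0
g(5) = mex{0} = 1
g(6) = mex{1} = 0
g(7) = mex{0} = 1
g(8) = mex{1} = 0
g(9) = mex{0} = 1
g(10) = mex{1} = 0
g(11) = mex{0} = 1
g(12) = mex{1} = 0
g(13) = mex{0} = 1
g(14) = mex{1} = 0
So g(14) = 0.
Stack B is a plain Nim stack of size 3, so its Grundy value is 3.
Build the Grundy sequence for stack C with g(k) = mex{g(k−s) : s ∈ {2, 3, 5, 7}, s ≤ k}:
g(0) = mex{} = 0
g(1) = mex{} = 0
g(2) = mex{0} = 1
g(3) = mex{0} = 1
g(4) = mex{0,1} = 2
g(5) = mex{0,1} = 2
g(6) = mex{0,1,2} = 3
g(7) = mex{0,1,2} = 3
g(8) = mex{0,1,2,3} = 4
g(9) = mex{1,2,3} = 0
g(10) = mex{1,2,3,4} = 0
g(11) = mex{0,2,3,4} = 1
So g(11) = 1.
The value of a disjunctive sum is the nim-sum of the parts.
Combined value = 0 ⊕ 3 ⊕ 1 = 2.

2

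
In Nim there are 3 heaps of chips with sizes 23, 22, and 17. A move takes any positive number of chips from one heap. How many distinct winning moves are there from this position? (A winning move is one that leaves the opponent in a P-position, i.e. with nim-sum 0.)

3

Nim-sum: 23 XOR 22 XOR 17 = 16.
The overall nim-sum is X = 16. A heap of size p has a winning move iff p XOR X < p (reduce it to p XOR X).
  23: 23 XOR 16 = 7 < 23 — winning move (to 7).
  22: 22 XOR 16 = 6 < 22 — winning move (to 6).
  17: 17 XOR 16 = 1 < 17 — winning move (to 1).
That gives 3 winning moves.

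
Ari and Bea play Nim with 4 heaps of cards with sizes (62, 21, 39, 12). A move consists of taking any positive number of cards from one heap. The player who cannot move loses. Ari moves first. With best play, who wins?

Compute the nim-sum pairwise:
62 ⊕ 21 = 43
43 ⊕ 39 = 12
12 ⊕ 12 = 0
The nim-sum is 0, so this is a P-position: the player to move is in a losing position under optimal play; Ari is about to move from it and so loses — Bea wins.

Bea wins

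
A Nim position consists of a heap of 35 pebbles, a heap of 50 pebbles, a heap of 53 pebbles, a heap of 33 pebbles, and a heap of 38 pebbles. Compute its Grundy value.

35

Compute the nim-sum pairwise:
35 ^ 50 = 17
17 ^ 53 = 36
36 ^ 33 = 5
5 ^ 38 = 35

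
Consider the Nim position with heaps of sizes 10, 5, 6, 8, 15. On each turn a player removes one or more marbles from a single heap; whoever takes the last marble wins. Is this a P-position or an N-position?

Write each in binary and XOR column by column:
  1010  (10)
  0101  (5)
  0110  (6)
  1000  (8)
  1111  (15)
  ----
  1110  (14)
The nim-sum is 14 ≠ 0, so this is an N-position: the player to move can win.

N-position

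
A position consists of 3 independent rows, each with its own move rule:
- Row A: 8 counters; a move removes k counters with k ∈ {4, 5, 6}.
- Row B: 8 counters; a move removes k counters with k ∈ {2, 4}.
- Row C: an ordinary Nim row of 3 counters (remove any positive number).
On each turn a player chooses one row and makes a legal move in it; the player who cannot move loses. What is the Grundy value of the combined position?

0

Grundy values for row A (subtraction set {4, 5, 6}):
g(0) = mex{} = 0
g(1) = mex{} = 0
g(2) = mex{} = 0
g(3) = mex{} = 0
g(4) = mex{0} = 1
g(5) = mex{0} = 1
g(6) = mex{0} = 1
g(7) = mex{0} = 1
g(8) = mex{0,1} = 2
So g(8) = 2.
Build the Grundy sequence for row B with g(k) = mex{g(k−s) : s ∈ {2, 4}, s ≤ k}:
k:     0  1  2  3  4  5  6  7  8
g(k):  0  0  1  1  2  2  0  0  1
So g(8) = 1.
Row C is a plain Nim row of size 3, so its Grundy value is 3.
By the Sprague-Grundy theorem, the Grundy value of a sum of independent games is the XOR of the component values.
Combined value = 2 ⊕ 1 ⊕ 3 = 0.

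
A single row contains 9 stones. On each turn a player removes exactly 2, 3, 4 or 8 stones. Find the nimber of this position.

Build the Grundy sequence with g(k) = mex{g(k−s) : s ∈ {2, 3, 4, 8}, s ≤ k}:
g(0) = mex{} = 0
g(1) = mex{} = 0
g(2) = mex{0} = 1
g(3) = mex{0} = 1
g(4) = mex{0,1} = 2
g(5) = mex{0,1} = 2
g(6) = mex{1,2} = 0
g(7) = mex{1,2} = 0
g(8) = mex{0,2} = 1
g(9) = mex{0,2} = 1
So g(9) = 1.

1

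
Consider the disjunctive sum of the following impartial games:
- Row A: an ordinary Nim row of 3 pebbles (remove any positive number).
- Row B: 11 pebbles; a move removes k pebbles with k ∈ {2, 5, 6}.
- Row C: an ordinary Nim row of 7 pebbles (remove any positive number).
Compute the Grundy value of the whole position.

4

Row A is a plain Nim row of size 3, so its Grundy value is 3.
Build the Grundy sequence for row B with g(k) = mex{g(k−s) : s ∈ {2, 5, 6}, s ≤ k}:
k:     0  1  2  3  4  5  6  7  8  9 10 11
g(k):  0  0  1  1  0  2  1  3  0  2  1  0
So g(11) = 0.
Row C is a plain Nim row of size 7, so its Grundy value is 7.
The value of a disjunctive sum is the nim-sum of the parts.
Combined value = 3 XOR 0 XOR 7 = 4.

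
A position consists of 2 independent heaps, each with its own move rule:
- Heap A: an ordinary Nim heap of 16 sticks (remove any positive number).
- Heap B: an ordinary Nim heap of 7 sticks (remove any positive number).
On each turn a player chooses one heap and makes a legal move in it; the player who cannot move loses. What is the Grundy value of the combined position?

Heap A is a plain Nim heap of size 16, so its Grundy value is 16.
Heap B is a plain Nim heap of size 7, so its Grundy value is 7.
By the Sprague-Grundy theorem, the Grundy value of a sum of independent games is the XOR of the component values.
Combined value = 16 ⊕ 7 = 23.

23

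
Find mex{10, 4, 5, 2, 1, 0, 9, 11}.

The values 0, 1, 2 are all present; 3 is the first non-negative integer missing from the set.

3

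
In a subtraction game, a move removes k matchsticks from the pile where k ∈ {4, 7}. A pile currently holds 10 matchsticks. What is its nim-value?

2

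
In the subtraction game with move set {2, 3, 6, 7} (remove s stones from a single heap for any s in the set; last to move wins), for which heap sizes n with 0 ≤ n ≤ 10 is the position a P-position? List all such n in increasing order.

0, 1, 5, 9, 10

Grundy values for subtraction set {2, 3, 6, 7}:
g(0) = mex{} = 0
g(1) = mex{} = 0
g(2) = mex{0} = 1
g(3) = mex{0} = 1
g(4) = mex{0,1} = 2
g(5) = mex{1} = 0
g(6) = mex{0,1,2} = 3
g(7) = mex{0,2} = 1
g(8) = mex{0,1,3} = 2
g(9) = mex{1,3} = 0
g(10) = mex{1,2} = 0
The P-positions (g = 0) in 0..10 are 0, 1, 5, 9, 10.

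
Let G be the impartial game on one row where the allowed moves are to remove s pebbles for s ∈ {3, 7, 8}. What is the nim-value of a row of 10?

Build the Grundy sequence with g(k) = mex{g(k−s) : s ∈ {3, 7, 8}, s ≤ k}:
k:     0  1  2  3  4  5  6  7  8  9 10
g(k):  0  0  0  1  1  1  0  2  2  1  3
So g(10) = 3.

3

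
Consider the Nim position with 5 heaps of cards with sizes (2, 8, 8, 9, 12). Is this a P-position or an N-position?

Bitwise XOR of the heap sizes:
  0010  (2)
  1000  (8)
  1000  (8)
  1001  (9)
  1100  (12)
  ----
  0111  (7)
The nim-sum is 7 ≠ 0, so this is an N-position: the player to move can win.

N-position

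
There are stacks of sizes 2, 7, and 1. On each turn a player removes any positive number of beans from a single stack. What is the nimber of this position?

4

In binary:
  010  (2)
  111  (7)
  001  (1)
  ---
  100  (4)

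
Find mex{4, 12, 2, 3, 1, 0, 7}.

5

The values 0, 1, 2, 3, 4 are all present; 5 is the first non-negative integer missing from the set.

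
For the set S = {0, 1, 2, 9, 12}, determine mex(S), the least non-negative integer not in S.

3

The values 0, 1, 2 are all present; 3 is the first non-negative integer missing from the set.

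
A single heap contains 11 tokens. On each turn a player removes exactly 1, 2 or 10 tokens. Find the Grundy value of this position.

Grundy values for subtraction set {1, 2, 10}:
g(0) = mex{} = 0
g(1) = mex{0} = 1
g(2) = mex{0,1} = 2
g(3) = mex{1,2} = 0
g(4) = mex{0,2} = 1
g(5) = mex{0,1} = 2
g(6) = mex{1,2} = 0
g(7) = mex{0,2} = 1
g(8) = mex{0,1} = 2
g(9) = mex{1,2} = 0
g(10) = mex{0,2} = 1
g(11) = mex{0,1} = 2
So g(11) = 2.

2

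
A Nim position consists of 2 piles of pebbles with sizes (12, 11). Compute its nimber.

7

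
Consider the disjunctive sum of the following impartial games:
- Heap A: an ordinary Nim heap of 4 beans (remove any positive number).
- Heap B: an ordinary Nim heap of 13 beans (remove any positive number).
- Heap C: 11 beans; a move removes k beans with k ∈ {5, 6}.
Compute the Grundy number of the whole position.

Heap A is a plain Nim heap of size 4, so its Grundy value is 4.
Heap B is a plain Nim heap of size 13, so its Grundy value is 13.
Build the Grundy sequence for heap C with g(k) = mex{g(k−s) : s ∈ {5, 6}, s ≤ k}:
k:     0  1  2  3  4  5  6  7  8  9 10 11
g(k):  0  0  0  0  0  1  1  1  1  1  2  0
So g(11) = 0.
The value of a disjunctive sum is the nim-sum of the parts.
Combined value = 4 ⊕ 13 ⊕ 0 = 9.

9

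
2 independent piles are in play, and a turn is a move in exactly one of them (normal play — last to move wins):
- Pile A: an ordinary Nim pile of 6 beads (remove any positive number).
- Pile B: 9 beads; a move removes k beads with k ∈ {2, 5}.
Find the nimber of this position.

7

Pile A is a plain Nim pile of size 6, so its Grundy value is 6.
Build the Grundy sequence for pile B with g(k) = mex{g(k−s) : s ∈ {2, 5}, s ≤ k}:
g(0) = mex{} = 0
g(1) = mex{} = 0
g(2) = mex{0} = 1
g(3) = mex{0} = 1
g(4) = mex{1} = 0
g(5) = mex{0,1} = 2
g(6) = mex{0} = 1
g(7) = mex{1,2} = 0
g(8) = mex{1} = 0
g(9) = mex{0} = 1
So g(9) = 1.
By the Sprague-Grundy theorem, the Grundy value of a sum of independent games is the XOR of the component values.
Combined value = 6 XOR 1 = 7.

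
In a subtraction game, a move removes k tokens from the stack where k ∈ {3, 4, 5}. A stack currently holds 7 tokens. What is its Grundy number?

2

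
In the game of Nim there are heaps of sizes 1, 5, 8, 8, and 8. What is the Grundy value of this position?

Nim-sum: 1 ⊕ 5 ⊕ 8 ⊕ 8 ⊕ 8 = 12.

12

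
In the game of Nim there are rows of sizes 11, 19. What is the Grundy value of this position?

Bitwise XOR of the heap sizes:
  01011  (11)
  10011  (19)
  -----
  11000  (24)

24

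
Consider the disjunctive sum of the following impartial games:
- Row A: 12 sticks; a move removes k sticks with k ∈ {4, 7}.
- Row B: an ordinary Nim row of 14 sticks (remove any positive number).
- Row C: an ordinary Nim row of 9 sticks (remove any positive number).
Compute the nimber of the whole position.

7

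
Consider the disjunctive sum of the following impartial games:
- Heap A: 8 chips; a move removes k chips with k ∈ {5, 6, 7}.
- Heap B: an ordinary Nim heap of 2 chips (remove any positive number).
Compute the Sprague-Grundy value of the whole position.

3

For heap A, compute g(0), g(1), … with moves {5, 6, 7}:
k:     0  1  2  3  4  5  6  7  8
g(k):  0  0  0  0  0  1  1  1  1
So g(8) = 1.
Heap B is a plain Nim heap of size 2, so its Grundy value is 2.
By the Sprague-Grundy theorem, the Grundy value of a sum of independent games is the XOR of the component values.
Combined value = 1 XOR 2 = 3.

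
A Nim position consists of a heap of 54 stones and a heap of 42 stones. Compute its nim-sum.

Compute the nim-sum pairwise:
54 ⊕ 42 = 28

28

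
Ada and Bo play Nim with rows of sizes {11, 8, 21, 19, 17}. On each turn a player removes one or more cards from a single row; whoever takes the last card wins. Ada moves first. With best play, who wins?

Ada wins

Nim-sum: 11 ^ 8 ^ 21 ^ 19 ^ 17 = 20.
The nim-sum is 20 ≠ 0, so this is an N-position: the player to move can win; Ada has a winning move.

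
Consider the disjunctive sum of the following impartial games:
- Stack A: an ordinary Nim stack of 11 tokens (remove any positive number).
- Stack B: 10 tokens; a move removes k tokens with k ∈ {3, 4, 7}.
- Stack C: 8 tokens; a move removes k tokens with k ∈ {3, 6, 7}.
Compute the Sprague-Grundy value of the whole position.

9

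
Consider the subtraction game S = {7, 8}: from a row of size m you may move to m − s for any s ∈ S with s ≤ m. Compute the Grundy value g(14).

2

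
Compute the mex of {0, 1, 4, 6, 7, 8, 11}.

2

The values 0, 1 are all present; 2 is the first non-negative integer missing from the set.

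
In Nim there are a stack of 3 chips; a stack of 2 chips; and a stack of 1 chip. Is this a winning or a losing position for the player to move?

Losing position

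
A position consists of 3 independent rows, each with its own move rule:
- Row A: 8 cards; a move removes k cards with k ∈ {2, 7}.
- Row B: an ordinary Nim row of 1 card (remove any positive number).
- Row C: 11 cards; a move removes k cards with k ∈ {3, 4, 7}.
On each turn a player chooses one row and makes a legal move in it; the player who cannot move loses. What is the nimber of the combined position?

3

Build the Grundy sequence for row A with g(k) = mex{g(k−s) : s ∈ {2, 7}, s ≤ k}:
k:     0  1  2  3  4  5  6  7  8
g(k):  0  0  1  1  0  0  1  1  2
So g(8) = 2.
Row B is a plain Nim row of size 1, so its Grundy value is 1.
Grundy values for row C (subtraction set {3, 4, 7}):
g(0) = mex{} = 0
g(1) = mex{} = 0
g(2) = mex{} = 0
g(3) = mex{0} = 1
g(4) = mex{0} = 1
g(5) = mex{0} = 1
g(6) = mex{0,1} = 2
g(7) = mex{0,1} = 2
g(8) = mex{0,1} = 2
g(9) = mex{0,1,2} = 3
g(10) = mex{1,2} = 0
g(11) = mex{1,2} = 0
So g(11) = 0.
The value of a disjunctive sum is the nim-sum of the parts.
Combined value = 2 XOR 1 XOR 0 = 3.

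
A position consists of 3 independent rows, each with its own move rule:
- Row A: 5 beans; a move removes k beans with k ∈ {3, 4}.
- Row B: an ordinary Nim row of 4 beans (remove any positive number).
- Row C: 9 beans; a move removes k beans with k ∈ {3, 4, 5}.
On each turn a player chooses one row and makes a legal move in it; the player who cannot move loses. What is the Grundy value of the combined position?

5

For row A, compute g(0), g(1), … with moves {3, 4}:
k:     0  1  2  3  4  5
g(k):  0  0  0  1  1  1
So g(5) = 1.
Row B is a plain Nim row of size 4, so its Grundy value is 4.
Grundy values for row C (subtraction set {3, 4, 5}):
k:     0  1  2  3  4  5  6  7  8  9
g(k):  0  0  0  1  1  1  2  2  0  0
So g(9) = 0.
The value of a disjunctive sum is the nim-sum of the parts.
Combined value = 1 XOR 4 XOR 0 = 5.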